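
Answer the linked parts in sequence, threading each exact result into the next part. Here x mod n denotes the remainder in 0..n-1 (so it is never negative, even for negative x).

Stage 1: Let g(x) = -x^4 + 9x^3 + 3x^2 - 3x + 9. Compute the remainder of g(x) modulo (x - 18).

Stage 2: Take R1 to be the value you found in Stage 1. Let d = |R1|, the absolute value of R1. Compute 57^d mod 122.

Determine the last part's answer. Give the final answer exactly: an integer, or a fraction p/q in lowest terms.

Stage 1: remainder = value at the root: -1*(18)^4 + 9*(18)^3 + 3*(18)^2 - 3*(18)^1 + 9 = (-104976) + (52488) + (972) + (-54) + (9) = -51561; answer -51561
Stage 2: R1 = -51561; d = 51561; squarings mod 122: 57^1=57, 57^2=77, 57^4=73, 57^8=83, 57^16=57, 57^32=77, 57^64=73, 57^128=83, 57^256=57, 57^512=77, 57^1024=73, 57^2048=83, 57^4096=57, 57^8192=77, 57^16384=73, 57^32768=83; 57^51561 = 57^1 * 57^8 * 57^32 * 57^64 * 57^256 * 57^2048 * 57^16384 * 57^32768 = 9 (mod 122); answer 9

9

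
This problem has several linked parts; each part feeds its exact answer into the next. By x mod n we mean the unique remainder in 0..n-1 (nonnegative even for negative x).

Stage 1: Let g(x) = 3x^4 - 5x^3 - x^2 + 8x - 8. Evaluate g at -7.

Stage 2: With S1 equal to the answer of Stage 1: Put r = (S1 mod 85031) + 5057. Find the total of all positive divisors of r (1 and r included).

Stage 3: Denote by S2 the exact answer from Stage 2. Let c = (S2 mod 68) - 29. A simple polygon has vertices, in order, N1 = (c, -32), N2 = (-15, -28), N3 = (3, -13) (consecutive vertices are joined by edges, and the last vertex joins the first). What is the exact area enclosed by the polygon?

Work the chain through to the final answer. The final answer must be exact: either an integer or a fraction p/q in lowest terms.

Stage 1: 3*(-7)^4 - 5*(-7)^3 - 1*(-7)^2 + 8*(-7)^1 - 8 = (7203) + (1715) + (-49) + (-56) + (-8) = 8805; answer 8805
Stage 2: S1 = 8805; r = 13862; 13862 = 2 * 29 * 239; sigma = (1 + 2) * (1 + 29) * (1 + 239) = 3 * 30 * 240 = 21600; answer 21600
Stage 3: S2 = 21600; c = 15; cross terms: (15*-28 - -15*-32)=-900, (-15*-13 - 3*-28)=279, (3*-32 - 15*-13)=99; twice the area = |-522| = 522; area = 261; answer 261

261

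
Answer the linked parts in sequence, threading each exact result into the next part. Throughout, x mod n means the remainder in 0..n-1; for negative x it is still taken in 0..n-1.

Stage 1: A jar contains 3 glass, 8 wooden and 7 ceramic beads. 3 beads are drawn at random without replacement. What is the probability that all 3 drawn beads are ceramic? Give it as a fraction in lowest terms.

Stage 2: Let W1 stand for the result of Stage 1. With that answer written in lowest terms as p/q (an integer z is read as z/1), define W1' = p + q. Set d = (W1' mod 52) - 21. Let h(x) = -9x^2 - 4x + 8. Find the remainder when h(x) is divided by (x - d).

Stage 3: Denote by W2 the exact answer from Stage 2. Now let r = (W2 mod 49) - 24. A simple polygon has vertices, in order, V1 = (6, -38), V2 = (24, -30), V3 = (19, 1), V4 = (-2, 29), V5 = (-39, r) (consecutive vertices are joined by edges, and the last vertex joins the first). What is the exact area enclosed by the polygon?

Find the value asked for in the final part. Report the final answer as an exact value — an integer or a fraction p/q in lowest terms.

Stage 1: total draws C(18,3) = 816; favorable C(7,3) = 35; P = 35/816; answer 35/816
Stage 2: W1 = 35/816; threaded value p + q = 851; d = -2; remainder = value at the root: -9*(-2)^2 - 4*(-2)^1 + 8 = (-36) + (8) + (8) = -20; answer -20
Stage 3: W2 = -20; r = 5; cross terms: (6*-30 - 24*-38)=732, (24*1 - 19*-30)=594, (19*29 - -2*1)=553, (-2*5 - -39*29)=1121, (-39*-38 - 6*5)=1452; twice the area = |4452| = 4452; area = 2226; answer 2226

2226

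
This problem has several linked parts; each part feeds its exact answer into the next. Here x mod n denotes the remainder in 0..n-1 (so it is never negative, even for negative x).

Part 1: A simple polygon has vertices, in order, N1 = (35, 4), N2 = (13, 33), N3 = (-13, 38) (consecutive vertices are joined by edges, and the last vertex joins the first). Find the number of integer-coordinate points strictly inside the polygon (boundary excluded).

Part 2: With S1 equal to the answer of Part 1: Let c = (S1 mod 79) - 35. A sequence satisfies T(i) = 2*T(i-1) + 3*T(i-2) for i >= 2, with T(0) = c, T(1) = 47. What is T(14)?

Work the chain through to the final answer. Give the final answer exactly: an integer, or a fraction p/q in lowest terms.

20327584

Part 1: cross terms: (35*33 - 13*4)=1103, (13*38 - -13*33)=923, (-13*4 - 35*38)=-1382; twice the area = |644| = 644; area = 322; boundary points = 1 + 1 + 2 = 4; strictly interior points = area - boundary/2 + 1 = 321; answer 321
Part 2: S1 = 321; c = -30; T(2) = 2*(47) + 3*(-30) = 4; iterating: T(2)=4, T(3)=149, T(4)=310, T(5)=1067, T(6)=3064, T(7)=9329, T(8)=27850, T(9)=83687, T(10)=250924, T(11)=752909, T(12)=2258590, T(13)=6775907, T(14)=20327584; answer 20327584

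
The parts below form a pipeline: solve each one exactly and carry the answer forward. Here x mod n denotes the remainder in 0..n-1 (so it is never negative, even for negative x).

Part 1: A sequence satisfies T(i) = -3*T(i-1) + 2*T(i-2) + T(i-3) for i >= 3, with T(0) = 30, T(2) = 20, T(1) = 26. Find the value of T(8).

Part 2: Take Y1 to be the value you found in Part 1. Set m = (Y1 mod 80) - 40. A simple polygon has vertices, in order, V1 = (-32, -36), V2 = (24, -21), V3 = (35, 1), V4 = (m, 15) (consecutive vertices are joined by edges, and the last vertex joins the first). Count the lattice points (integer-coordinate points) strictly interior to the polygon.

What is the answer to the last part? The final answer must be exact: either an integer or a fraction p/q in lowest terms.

Part 1: T(3) = -3*(20) + 2*(26) + 1*(30) = 22; iterating: T(3)=22, T(4)=0, T(5)=64, T(6)=-170, T(7)=638, T(8)=-2190; answer -2190
Part 2: Y1 = -2190; m = 10; cross terms: (-32*-21 - 24*-36)=1536, (24*1 - 35*-21)=759, (35*15 - 10*1)=515, (10*-36 - -32*15)=120; twice the area = |2930| = 2930; area = 1465; boundary points = 1 + 11 + 1 + 3 = 16; strictly interior points = area - boundary/2 + 1 = 1458; answer 1458

1458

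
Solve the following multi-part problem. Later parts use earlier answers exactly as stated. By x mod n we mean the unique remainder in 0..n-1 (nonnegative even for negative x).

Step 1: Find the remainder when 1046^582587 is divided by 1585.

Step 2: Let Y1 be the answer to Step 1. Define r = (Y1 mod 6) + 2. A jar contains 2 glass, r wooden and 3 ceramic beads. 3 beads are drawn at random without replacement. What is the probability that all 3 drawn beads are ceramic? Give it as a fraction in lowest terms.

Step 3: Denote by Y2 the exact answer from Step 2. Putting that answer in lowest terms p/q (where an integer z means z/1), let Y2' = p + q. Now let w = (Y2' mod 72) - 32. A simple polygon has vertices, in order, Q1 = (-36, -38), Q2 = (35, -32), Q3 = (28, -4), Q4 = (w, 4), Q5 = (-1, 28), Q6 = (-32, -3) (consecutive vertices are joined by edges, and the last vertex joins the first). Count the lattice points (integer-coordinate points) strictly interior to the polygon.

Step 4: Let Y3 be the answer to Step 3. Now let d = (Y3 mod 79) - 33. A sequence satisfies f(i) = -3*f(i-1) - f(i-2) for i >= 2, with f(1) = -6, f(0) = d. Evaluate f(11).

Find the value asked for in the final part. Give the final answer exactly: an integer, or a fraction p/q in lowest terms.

Step 1: squarings mod 1585: 1046^1=1046, 1046^2=466, 1046^4=11, 1046^8=121, 1046^16=376, 1046^32=311, 1046^64=36, 1046^128=1296, 1046^256=1101, 1046^512=1261, 1046^1024=366, 1046^2048=816, 1046^4096=156, 1046^8192=561, 1046^16384=891, 1046^32768=1381, 1046^65536=406, 1046^131072=1581, 1046^262144=16, 1046^524288=256; 1046^582587 = 1046^1 * 1046^2 * 1046^8 * 1046^16 * 1046^32 * 1046^128 * 1046^256 * 1046^512 * 1046^8192 * 1046^16384 * 1046^32768 * 1046^524288 = 136 (mod 1585); answer 136
Step 2: Y1 = 136; r = 6; total draws C(11,3) = 165; favorable C(3,3) = 1; P = 1/165; answer 1/165
Step 3: Y2 = 1/165; threaded value p + q = 166; w = -10; cross terms: (-36*-32 - 35*-38)=2482, (35*-4 - 28*-32)=756, (28*4 - -10*-4)=72, (-10*28 - -1*4)=-276, (-1*-3 - -32*28)=899, (-32*-38 - -36*-3)=1108; twice the area = |5041| = 5041; area = 5041/2; boundary points = 1 + 7 + 2 + 3 + 31 + 1 = 45; strictly interior points = area - boundary/2 + 1 = 2499; answer 2499
Step 4: Y3 = 2499; d = 17; f(2) = -3*(-6) - 1*(17) = 1; iterating: f(2)=1, f(3)=3, f(4)=-10, f(5)=27, f(6)=-71, f(7)=186, f(8)=-487, f(9)=1275, f(10)=-3338, f(11)=8739; answer 8739

8739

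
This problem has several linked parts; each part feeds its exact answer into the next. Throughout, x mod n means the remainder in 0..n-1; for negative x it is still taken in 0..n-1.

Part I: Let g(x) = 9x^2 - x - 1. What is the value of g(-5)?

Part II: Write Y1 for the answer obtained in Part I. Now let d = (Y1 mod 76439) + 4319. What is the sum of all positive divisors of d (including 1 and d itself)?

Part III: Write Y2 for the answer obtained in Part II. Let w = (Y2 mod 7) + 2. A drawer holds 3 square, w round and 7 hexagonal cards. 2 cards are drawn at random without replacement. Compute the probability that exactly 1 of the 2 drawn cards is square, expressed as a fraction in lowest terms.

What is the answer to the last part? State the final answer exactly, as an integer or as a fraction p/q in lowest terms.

Part I: 9*(-5)^2 - 1*(-5)^1 - 1 = (225) + (5) + (-1) = 229; answer 229
Part II: Y1 = 229; d = 4548; 4548 = 2^2 * 3 * 379; sigma = (1 + 2 + 4) * (1 + 3) * (1 + 379) = 7 * 4 * 380 = 10640; answer 10640
Part III: Y2 = 10640; w = 2; total draws C(12,2) = 66; favorable C(3,1)*C(9,1) = 27; P = 9/22; answer 9/22

9/22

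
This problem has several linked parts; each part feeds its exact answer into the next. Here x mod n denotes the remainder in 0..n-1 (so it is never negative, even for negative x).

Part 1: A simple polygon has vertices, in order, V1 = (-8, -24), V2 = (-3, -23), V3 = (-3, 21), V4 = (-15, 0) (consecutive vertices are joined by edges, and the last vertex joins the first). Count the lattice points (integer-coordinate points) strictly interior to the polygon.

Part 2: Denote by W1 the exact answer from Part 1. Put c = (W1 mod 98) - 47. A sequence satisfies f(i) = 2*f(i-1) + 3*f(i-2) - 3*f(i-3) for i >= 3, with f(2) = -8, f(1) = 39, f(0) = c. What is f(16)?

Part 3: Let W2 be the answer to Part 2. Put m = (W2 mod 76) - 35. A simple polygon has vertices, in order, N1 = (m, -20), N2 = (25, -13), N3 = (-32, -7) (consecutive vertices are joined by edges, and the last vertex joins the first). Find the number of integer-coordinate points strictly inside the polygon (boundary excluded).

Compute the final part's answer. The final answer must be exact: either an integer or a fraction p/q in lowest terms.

Part 1: cross terms: (-8*-23 - -3*-24)=112, (-3*21 - -3*-23)=-132, (-3*0 - -15*21)=315, (-15*-24 - -8*0)=360; twice the area = |655| = 655; area = 655/2; boundary points = 1 + 44 + 3 + 1 = 49; strictly interior points = area - boundary/2 + 1 = 304; answer 304
Part 2: W1 = 304; c = -37; f(3) = 2*(-8) + 3*(39) - 3*(-37) = 212; iterating: f(3)=212, f(4)=283, f(5)=1226, f(6)=2665, f(7)=8159, f(8)=20635, f(9)=57752, f(10)=152932, f(11)=417215, f(12)=1119970, f(13)=3032789, f(14)=8173843, f(15)=22086143, f(16)=59595448; answer 59595448
Part 3: W2 = 59595448; m = 13; cross terms: (13*-13 - 25*-20)=331, (25*-7 - -32*-13)=-591, (-32*-20 - 13*-7)=731; twice the area = |471| = 471; area = 471/2; boundary points = 1 + 3 + 1 = 5; strictly interior points = area - boundary/2 + 1 = 234; answer 234

234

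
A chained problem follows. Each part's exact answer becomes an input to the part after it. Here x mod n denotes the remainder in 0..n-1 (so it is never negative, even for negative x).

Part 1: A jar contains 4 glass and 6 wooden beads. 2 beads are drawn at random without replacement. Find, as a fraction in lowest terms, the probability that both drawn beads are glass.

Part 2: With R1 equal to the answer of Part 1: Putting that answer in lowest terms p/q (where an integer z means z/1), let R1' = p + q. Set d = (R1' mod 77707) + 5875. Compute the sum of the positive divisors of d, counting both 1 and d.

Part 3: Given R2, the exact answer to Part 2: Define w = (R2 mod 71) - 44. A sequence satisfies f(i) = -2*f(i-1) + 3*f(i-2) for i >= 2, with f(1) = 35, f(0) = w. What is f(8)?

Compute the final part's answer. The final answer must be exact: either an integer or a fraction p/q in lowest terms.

-126322

Part 1: total draws C(10,2) = 45; favorable C(4,2) = 6; P = 2/15; answer 2/15
Part 2: R1 = 2/15; threaded value p + q = 17; d = 5892; 5892 = 2^2 * 3 * 491; sigma = (1 + 2 + 4) * (1 + 3) * (1 + 491) = 7 * 4 * 492 = 13776; answer 13776
Part 3: R2 = 13776; w = -42; f(2) = -2*(35) + 3*(-42) = -196; iterating: f(2)=-196, f(3)=497, f(4)=-1582, f(5)=4655, f(6)=-14056, f(7)=42077, f(8)=-126322; answer -126322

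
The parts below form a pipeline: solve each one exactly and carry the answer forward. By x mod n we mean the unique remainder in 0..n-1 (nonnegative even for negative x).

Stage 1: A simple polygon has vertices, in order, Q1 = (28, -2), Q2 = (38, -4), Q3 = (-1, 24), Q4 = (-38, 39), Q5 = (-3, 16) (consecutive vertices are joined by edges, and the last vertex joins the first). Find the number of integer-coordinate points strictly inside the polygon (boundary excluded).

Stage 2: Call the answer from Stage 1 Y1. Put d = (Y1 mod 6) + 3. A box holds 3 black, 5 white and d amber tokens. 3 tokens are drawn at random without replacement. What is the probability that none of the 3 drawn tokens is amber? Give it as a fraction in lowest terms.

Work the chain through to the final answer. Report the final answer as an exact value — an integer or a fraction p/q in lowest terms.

28/143

Stage 1: cross terms: (28*-4 - 38*-2)=-36, (38*24 - -1*-4)=908, (-1*39 - -38*24)=873, (-38*16 - -3*39)=-491, (-3*-2 - 28*16)=-442; twice the area = |812| = 812; area = 406; boundary points = 2 + 1 + 1 + 1 + 1 = 6; strictly interior points = area - boundary/2 + 1 = 404; answer 404
Stage 2: Y1 = 404; d = 5; total draws C(13,3) = 286; favorable C(8,3) = 56; P = 28/143; answer 28/143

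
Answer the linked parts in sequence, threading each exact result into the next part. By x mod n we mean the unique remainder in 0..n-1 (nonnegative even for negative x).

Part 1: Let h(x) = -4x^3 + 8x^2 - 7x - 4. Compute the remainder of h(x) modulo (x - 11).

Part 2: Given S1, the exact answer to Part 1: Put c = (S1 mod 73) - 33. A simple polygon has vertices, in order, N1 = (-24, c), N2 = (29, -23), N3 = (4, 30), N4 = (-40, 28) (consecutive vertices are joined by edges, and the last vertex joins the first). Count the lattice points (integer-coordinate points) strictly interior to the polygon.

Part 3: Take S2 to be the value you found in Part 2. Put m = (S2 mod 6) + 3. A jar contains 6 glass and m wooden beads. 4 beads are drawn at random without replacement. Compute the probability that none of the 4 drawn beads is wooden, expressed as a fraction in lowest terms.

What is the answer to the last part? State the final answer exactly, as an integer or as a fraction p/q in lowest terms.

Part 1: remainder = value at the root: -4*(11)^3 + 8*(11)^2 - 7*(11)^1 - 4 = (-5324) + (968) + (-77) + (-4) = -4437; answer -4437
Part 2: S1 = -4437; c = -17; cross terms: (-24*-23 - 29*-17)=1045, (29*30 - 4*-23)=962, (4*28 - -40*30)=1312, (-40*-17 - -24*28)=1352; twice the area = |4671| = 4671; area = 4671/2; boundary points = 1 + 1 + 2 + 1 = 5; strictly interior points = area - boundary/2 + 1 = 2334; answer 2334
Part 3: S2 = 2334; m = 3; total draws C(9,4) = 126; favorable C(6,4) = 15; P = 5/42; answer 5/42

5/42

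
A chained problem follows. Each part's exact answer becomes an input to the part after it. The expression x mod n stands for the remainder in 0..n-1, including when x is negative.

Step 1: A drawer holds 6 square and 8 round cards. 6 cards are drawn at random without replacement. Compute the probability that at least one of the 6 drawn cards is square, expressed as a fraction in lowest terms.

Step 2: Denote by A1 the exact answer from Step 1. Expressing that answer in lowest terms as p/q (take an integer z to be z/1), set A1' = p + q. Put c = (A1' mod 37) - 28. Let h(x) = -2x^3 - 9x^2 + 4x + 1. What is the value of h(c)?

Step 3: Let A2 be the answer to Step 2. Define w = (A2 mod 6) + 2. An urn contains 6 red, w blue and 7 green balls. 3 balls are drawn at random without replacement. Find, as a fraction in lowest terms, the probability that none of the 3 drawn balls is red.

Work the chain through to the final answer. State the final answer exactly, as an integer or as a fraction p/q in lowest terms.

33/136

Step 1: total draws C(14,6) = 3003; complement C(8,6) = 28; favorable 3003 - 28 = 2975; P = 425/429; answer 425/429
Step 2: A1 = 425/429; threaded value p + q = 854; c = -25; -2*(-25)^3 - 9*(-25)^2 + 4*(-25)^1 + 1 = (31250) + (-5625) + (-100) + (1) = 25526; answer 25526
Step 3: A2 = 25526; w = 4; total draws C(17,3) = 680; favorable C(11,3) = 165; P = 33/136; answer 33/136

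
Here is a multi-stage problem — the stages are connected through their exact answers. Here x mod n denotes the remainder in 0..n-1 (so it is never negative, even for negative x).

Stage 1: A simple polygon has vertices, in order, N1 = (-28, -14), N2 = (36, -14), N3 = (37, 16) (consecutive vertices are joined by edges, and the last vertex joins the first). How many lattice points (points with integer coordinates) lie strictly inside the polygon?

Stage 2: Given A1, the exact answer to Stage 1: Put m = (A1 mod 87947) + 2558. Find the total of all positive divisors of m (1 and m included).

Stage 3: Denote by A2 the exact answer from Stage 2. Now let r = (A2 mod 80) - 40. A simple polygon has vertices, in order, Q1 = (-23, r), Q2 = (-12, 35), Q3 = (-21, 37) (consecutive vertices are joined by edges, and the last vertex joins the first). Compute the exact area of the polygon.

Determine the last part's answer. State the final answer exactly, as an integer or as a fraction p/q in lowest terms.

Stage 1: cross terms: (-28*-14 - 36*-14)=896, (36*16 - 37*-14)=1094, (37*-14 - -28*16)=-70; twice the area = |1920| = 1920; area = 960; boundary points = 64 + 1 + 5 = 70; strictly interior points = area - boundary/2 + 1 = 926; answer 926
Stage 2: A1 = 926; m = 3484; 3484 = 2^2 * 13 * 67; sigma = (1 + 2 + 4) * (1 + 13) * (1 + 67) = 7 * 14 * 68 = 6664; answer 6664
Stage 3: A2 = 6664; r = -16; cross terms: (-23*35 - -12*-16)=-997, (-12*37 - -21*35)=291, (-21*-16 - -23*37)=1187; twice the area = |481| = 481; area = 481/2; answer 481/2

481/2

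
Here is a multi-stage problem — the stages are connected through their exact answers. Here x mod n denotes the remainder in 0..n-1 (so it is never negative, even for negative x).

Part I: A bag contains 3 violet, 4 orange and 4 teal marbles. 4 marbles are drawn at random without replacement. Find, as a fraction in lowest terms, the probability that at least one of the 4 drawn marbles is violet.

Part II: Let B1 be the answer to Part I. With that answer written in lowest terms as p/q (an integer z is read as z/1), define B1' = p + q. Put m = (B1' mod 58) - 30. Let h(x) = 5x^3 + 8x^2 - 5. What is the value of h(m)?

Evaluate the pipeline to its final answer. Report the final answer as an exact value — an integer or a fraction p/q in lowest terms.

-115222

Part I: total draws C(11,4) = 330; complement C(8,4) = 70; favorable 330 - 70 = 260; P = 26/33; answer 26/33
Part II: B1 = 26/33; threaded value p + q = 59; m = -29; 5*(-29)^3 + 8*(-29)^2 - 5 = (-121945) + (6728) + (-5) = -115222; answer -115222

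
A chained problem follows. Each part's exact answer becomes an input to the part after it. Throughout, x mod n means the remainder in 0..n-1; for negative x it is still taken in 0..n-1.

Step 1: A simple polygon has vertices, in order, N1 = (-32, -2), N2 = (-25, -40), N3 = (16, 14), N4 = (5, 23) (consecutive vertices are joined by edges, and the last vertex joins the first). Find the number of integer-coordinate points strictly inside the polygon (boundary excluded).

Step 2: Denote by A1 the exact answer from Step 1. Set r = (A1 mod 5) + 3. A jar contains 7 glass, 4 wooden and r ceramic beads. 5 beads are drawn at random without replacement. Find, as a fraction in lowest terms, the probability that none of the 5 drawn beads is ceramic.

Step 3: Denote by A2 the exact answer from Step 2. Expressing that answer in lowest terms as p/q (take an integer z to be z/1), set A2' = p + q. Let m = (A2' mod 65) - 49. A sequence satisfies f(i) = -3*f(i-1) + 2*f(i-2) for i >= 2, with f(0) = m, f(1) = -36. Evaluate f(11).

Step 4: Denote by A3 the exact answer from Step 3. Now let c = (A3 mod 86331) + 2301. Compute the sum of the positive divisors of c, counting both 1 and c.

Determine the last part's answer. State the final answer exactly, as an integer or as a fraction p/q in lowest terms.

59424

Step 1: cross terms: (-32*-40 - -25*-2)=1230, (-25*14 - 16*-40)=290, (16*23 - 5*14)=298, (5*-2 - -32*23)=726; twice the area = |2544| = 2544; area = 1272; boundary points = 1 + 1 + 1 + 1 = 4; strictly interior points = area - boundary/2 + 1 = 1271; answer 1271
Step 2: A1 = 1271; r = 4; total draws C(15,5) = 3003; favorable C(11,5) = 462; P = 2/13; answer 2/13
Step 3: A2 = 2/13; threaded value p + q = 15; m = -34; f(2) = -3*(-36) + 2*(-34) = 40; iterating: f(2)=40, f(3)=-192, f(4)=656, f(5)=-2352, f(6)=8368, f(7)=-29808, f(8)=106160, f(9)=-378096, f(10)=1346608, f(11)=-4796016; answer -4796016
Step 4: A3 = -4796016; c = 40821; 40821 = 3 * 11 * 1237; sigma = (1 + 3) * (1 + 11) * (1 + 1237) = 4 * 12 * 1238 = 59424; answer 59424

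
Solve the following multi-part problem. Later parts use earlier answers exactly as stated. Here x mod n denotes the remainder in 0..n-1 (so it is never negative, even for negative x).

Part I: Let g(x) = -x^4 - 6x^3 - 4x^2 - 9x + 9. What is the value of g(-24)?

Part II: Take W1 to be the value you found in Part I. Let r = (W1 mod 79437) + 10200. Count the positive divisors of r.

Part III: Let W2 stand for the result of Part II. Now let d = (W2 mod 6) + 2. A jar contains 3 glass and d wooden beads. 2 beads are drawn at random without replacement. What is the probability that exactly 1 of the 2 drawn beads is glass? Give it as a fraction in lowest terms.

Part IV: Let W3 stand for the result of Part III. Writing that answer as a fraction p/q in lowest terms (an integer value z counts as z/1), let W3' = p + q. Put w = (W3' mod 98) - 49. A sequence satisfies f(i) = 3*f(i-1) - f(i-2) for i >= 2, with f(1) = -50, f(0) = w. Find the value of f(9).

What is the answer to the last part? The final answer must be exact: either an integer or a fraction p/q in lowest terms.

Part I: -1*(-24)^4 - 6*(-24)^3 - 4*(-24)^2 - 9*(-24)^1 + 9 = (-331776) + (82944) + (-2304) + (216) + (9) = -250911; answer -250911
Part II: W1 = -250911; r = 77037; 77037 = 3 * 25679; number of divisors = (1+1) * (1+1) = 4; answer 4
Part III: W2 = 4; d = 6; total draws C(9,2) = 36; favorable C(3,1)*C(6,1) = 18; P = 1/2; answer 1/2
Part IV: W3 = 1/2; threaded value p + q = 3; w = -46; f(2) = 3*(-50) - 1*(-46) = -104; iterating: f(2)=-104, f(3)=-262, f(4)=-682, f(5)=-1784, f(6)=-4670, f(7)=-12226, f(8)=-32008, f(9)=-83798; answer -83798

-83798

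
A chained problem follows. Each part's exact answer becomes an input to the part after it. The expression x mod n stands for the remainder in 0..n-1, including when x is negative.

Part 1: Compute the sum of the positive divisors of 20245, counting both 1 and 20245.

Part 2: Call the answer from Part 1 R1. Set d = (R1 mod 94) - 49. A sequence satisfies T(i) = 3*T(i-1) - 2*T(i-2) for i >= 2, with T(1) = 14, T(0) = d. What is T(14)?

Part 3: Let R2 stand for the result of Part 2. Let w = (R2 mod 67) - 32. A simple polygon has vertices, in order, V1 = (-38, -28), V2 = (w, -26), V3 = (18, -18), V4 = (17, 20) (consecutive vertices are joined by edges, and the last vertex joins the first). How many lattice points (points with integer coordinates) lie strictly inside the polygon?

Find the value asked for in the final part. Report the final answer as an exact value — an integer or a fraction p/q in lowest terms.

Part 1: 20245 = 5 * 4049; sigma = (1 + 5) * (1 + 4049) = 6 * 4050 = 24300; answer 24300
Part 2: R1 = 24300; d = -1; T(2) = 3*(14) - 2*(-1) = 44; iterating: T(2)=44, T(3)=104, T(4)=224, T(5)=464, T(6)=944, T(7)=1904, T(8)=3824, T(9)=7664, T(10)=15344, T(11)=30704, T(12)=61424, T(13)=122864, T(14)=245744; answer 245744
Part 3: R2 = 245744; w = 23; cross terms: (-38*-26 - 23*-28)=1632, (23*-18 - 18*-26)=54, (18*20 - 17*-18)=666, (17*-28 - -38*20)=284; twice the area = |2636| = 2636; area = 1318; boundary points = 1 + 1 + 1 + 1 = 4; strictly interior points = area - boundary/2 + 1 = 1317; answer 1317

1317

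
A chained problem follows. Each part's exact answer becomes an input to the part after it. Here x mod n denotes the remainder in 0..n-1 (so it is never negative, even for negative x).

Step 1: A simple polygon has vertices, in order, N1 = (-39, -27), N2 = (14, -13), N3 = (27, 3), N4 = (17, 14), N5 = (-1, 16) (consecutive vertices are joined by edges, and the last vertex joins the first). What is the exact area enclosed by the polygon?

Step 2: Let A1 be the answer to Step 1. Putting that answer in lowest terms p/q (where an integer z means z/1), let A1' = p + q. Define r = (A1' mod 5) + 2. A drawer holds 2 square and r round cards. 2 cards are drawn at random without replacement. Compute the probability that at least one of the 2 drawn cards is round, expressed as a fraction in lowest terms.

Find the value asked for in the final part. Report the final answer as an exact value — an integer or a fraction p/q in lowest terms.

Step 1: cross terms: (-39*-13 - 14*-27)=885, (14*3 - 27*-13)=393, (27*14 - 17*3)=327, (17*16 - -1*14)=286, (-1*-27 - -39*16)=651; twice the area = |2542| = 2542; area = 1271; answer 1271
Step 2: A1 = 1271; threaded value p + q = 1272; r = 4; total draws C(6,2) = 15; complement C(2,2) = 1; favorable 15 - 1 = 14; P = 14/15; answer 14/15

14/15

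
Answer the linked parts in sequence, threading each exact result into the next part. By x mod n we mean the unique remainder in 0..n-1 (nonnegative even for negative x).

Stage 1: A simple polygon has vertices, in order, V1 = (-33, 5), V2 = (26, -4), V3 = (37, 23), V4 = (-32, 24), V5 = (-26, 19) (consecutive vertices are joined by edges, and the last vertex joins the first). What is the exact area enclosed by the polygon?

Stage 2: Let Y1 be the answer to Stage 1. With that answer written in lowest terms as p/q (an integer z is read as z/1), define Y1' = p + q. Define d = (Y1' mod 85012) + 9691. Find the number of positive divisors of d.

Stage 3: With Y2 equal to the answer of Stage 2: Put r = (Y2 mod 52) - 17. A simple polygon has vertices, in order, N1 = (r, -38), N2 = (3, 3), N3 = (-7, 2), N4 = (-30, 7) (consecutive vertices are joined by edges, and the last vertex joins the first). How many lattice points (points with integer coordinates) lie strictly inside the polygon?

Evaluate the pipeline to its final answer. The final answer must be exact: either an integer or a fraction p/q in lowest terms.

662

Stage 1: cross terms: (-33*-4 - 26*5)=2, (26*23 - 37*-4)=746, (37*24 - -32*23)=1624, (-32*19 - -26*24)=16, (-26*5 - -33*19)=497; twice the area = |2885| = 2885; area = 2885/2; answer 2885/2
Stage 2: Y1 = 2885/2; threaded value p + q = 2887; d = 12578; 12578 = 2 * 19 * 331; number of divisors = (1+1) * (1+1) * (1+1) = 8; answer 8
Stage 3: Y2 = 8; r = -9; cross terms: (-9*3 - 3*-38)=87, (3*2 - -7*3)=27, (-7*7 - -30*2)=11, (-30*-38 - -9*7)=1203; twice the area = |1328| = 1328; area = 664; boundary points = 1 + 1 + 1 + 3 = 6; strictly interior points = area - boundary/2 + 1 = 662; answer 662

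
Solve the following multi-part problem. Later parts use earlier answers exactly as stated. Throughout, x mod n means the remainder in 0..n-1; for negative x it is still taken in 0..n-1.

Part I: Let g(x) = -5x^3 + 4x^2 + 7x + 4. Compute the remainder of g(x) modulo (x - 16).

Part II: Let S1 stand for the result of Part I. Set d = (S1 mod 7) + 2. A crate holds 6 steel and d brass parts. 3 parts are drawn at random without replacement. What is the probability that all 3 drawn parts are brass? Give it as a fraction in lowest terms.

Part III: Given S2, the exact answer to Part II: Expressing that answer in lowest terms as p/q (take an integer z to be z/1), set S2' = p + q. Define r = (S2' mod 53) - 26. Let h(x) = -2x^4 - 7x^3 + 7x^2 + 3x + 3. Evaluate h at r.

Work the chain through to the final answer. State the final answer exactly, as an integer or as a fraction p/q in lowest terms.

-3831

Part I: remainder = value at the root: -5*(16)^3 + 4*(16)^2 + 7*(16)^1 + 4 = (-20480) + (1024) + (112) + (4) = -19340; answer -19340
Part II: S1 = -19340; d = 3; total draws C(9,3) = 84; favorable C(3,3) = 1; P = 1/84; answer 1/84
Part III: S2 = 1/84; threaded value p + q = 85; r = 6; -2*(6)^4 - 7*(6)^3 + 7*(6)^2 + 3*(6)^1 + 3 = (-2592) + (-1512) + (252) + (18) + (3) = -3831; answer -3831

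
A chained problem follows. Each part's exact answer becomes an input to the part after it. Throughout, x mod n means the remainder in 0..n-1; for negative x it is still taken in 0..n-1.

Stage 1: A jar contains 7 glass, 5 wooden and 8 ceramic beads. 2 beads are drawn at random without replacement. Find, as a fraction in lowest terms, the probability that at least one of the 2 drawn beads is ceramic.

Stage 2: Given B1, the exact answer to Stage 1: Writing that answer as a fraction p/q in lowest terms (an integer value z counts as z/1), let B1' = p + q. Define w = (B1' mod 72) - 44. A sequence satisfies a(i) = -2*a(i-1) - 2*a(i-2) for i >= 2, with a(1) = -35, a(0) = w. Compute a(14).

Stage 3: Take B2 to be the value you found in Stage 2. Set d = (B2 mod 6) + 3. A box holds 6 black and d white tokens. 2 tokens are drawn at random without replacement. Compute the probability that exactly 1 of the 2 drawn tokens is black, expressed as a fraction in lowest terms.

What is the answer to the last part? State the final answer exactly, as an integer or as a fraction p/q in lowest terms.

1/2

Stage 1: total draws C(20,2) = 190; complement C(12,2) = 66; favorable 190 - 66 = 124; P = 62/95; answer 62/95
Stage 2: B1 = 62/95; threaded value p + q = 157; w = -31; a(2) = -2*(-35) - 2*(-31) = 132; iterating: a(2)=132, a(3)=-194, a(4)=124, a(5)=140, a(6)=-528, a(7)=776, a(8)=-496, a(9)=-560, a(10)=2112, a(11)=-3104, a(12)=1984, a(13)=2240, a(14)=-8448; answer -8448
Stage 3: B2 = -8448; d = 3; total draws C(9,2) = 36; favorable C(6,1)*C(3,1) = 18; P = 1/2; answer 1/2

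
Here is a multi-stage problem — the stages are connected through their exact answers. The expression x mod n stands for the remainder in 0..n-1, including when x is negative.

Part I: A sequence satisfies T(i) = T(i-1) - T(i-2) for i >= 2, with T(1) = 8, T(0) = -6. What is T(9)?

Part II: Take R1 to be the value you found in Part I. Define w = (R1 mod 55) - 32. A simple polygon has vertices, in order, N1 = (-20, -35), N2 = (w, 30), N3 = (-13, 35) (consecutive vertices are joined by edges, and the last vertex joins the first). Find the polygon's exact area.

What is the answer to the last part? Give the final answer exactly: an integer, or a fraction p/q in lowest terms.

Part I: T(2) = 1*(8) - 1*(-6) = 14; iterating: T(2)=14, T(3)=6, T(4)=-8, T(5)=-14, T(6)=-6, T(7)=8, T(8)=14, T(9)=6; answer 6
Part II: R1 = 6; w = -26; cross terms: (-20*30 - -26*-35)=-1510, (-26*35 - -13*30)=-520, (-13*-35 - -20*35)=1155; twice the area = |-875| = 875; area = 875/2; answer 875/2

875/2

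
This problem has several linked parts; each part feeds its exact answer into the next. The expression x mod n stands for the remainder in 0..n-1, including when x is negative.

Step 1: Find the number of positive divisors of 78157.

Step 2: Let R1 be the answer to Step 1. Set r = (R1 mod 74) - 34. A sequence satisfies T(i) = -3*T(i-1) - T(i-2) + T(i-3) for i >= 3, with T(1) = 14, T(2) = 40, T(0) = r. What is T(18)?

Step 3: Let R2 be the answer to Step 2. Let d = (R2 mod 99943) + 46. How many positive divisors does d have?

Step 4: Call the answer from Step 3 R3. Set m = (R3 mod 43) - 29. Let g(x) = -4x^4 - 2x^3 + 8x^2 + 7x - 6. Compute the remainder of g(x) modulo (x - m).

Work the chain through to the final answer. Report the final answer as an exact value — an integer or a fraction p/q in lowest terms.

-1526431

Step 1: 78157 is prime, so its only divisors are 1 and 78157; count = 2; answer 2
Step 2: R1 = 2; r = -32; T(3) = -3*(40) - 1*(14) + 1*(-32) = -166; iterating: T(3)=-166, T(4)=472, T(5)=-1210, T(6)=2992, T(7)=-7294, T(8)=17680, T(9)=-42754, T(10)=103288, T(11)=-249430, T(12)=602248, T(13)=-1454026, T(14)=3510400, T(15)=-8474926, T(16)=20460352, T(17)=-49395730, T(18)=119251912; answer 119251912
Step 3: R2 = 119251912; d = 19959; 19959 = 3 * 6653; number of divisors = (1+1) * (1+1) = 4; answer 4
Step 4: R3 = 4; m = -25; remainder = value at the root: -4*(-25)^4 - 2*(-25)^3 + 8*(-25)^2 + 7*(-25)^1 - 6 = (-1562500) + (31250) + (5000) + (-175) + (-6) = -1526431; answer -1526431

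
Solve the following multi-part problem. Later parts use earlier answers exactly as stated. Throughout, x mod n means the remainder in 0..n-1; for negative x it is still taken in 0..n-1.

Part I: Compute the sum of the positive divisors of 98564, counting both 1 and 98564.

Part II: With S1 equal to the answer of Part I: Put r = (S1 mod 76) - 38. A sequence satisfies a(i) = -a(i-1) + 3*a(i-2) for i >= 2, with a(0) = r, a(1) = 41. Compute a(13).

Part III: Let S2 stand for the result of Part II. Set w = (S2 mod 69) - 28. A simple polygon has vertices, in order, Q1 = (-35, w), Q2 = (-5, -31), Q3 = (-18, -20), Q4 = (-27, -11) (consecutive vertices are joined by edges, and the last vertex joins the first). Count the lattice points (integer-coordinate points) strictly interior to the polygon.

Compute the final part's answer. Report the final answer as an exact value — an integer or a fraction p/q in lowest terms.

385

Part I: 98564 = 2^2 * 41 * 601; sigma = (1 + 2 + 4) * (1 + 41) * (1 + 601) = 7 * 42 * 602 = 176988; answer 176988
Part II: S1 = 176988; r = 22; a(2) = -1*(41) + 3*(22) = 25; iterating: a(2)=25, a(3)=98, a(4)=-23, a(5)=317, a(6)=-386, a(7)=1337, a(8)=-2495, a(9)=6506, a(10)=-13991, a(11)=33509, a(12)=-75482, a(13)=176009; answer 176009
Part III: S2 = 176009; w = 31; cross terms: (-35*-31 - -5*31)=1240, (-5*-20 - -18*-31)=-458, (-18*-11 - -27*-20)=-342, (-27*31 - -35*-11)=-1222; twice the area = |-782| = 782; area = 391; boundary points = 2 + 1 + 9 + 2 = 14; strictly interior points = area - boundary/2 + 1 = 385; answer 385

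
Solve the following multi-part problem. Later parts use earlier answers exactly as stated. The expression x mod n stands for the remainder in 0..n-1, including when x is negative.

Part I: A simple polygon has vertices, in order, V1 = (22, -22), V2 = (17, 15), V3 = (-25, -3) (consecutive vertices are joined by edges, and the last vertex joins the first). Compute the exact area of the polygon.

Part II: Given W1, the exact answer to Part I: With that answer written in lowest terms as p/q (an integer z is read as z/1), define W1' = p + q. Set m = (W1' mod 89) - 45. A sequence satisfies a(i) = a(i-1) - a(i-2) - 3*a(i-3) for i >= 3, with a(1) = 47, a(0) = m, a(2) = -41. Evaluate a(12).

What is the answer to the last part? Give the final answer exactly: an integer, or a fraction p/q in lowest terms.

2665

Part I: cross terms: (22*15 - 17*-22)=704, (17*-3 - -25*15)=324, (-25*-22 - 22*-3)=616; twice the area = |1644| = 1644; area = 822; answer 822
Part II: W1 = 822; threaded value p + q = 823; m = -23; a(3) = 1*(-41) - 1*(47) - 3*(-23) = -19; iterating: a(3)=-19, a(4)=-119, a(5)=23, a(6)=199, a(7)=533, a(8)=265, a(9)=-865, a(10)=-2729, a(11)=-2659, a(12)=2665; answer 2665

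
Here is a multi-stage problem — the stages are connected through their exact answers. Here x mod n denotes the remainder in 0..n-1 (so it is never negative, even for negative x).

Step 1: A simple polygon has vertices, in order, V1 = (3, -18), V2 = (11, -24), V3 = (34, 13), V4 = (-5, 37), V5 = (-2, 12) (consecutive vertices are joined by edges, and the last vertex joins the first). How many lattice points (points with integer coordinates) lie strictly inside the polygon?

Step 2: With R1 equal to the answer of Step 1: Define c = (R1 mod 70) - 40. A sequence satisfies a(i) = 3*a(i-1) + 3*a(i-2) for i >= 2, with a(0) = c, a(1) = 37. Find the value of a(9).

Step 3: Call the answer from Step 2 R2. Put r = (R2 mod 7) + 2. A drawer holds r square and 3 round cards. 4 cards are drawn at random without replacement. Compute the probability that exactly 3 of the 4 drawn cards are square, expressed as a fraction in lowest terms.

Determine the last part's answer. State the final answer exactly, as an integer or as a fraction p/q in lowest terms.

28/55

Step 1: cross terms: (3*-24 - 11*-18)=126, (11*13 - 34*-24)=959, (34*37 - -5*13)=1323, (-5*12 - -2*37)=14, (-2*-18 - 3*12)=0; twice the area = |2422| = 2422; area = 1211; boundary points = 2 + 1 + 3 + 1 + 5 = 12; strictly interior points = area - boundary/2 + 1 = 1206; answer 1206
Step 2: R1 = 1206; c = -24; a(2) = 3*(37) + 3*(-24) = 39; iterating: a(2)=39, a(3)=228, a(4)=801, a(5)=3087, a(6)=11664, a(7)=44253, a(8)=167751, a(9)=636012; answer 636012
Step 3: R2 = 636012; r = 8; total draws C(11,4) = 330; favorable C(8,3)*C(3,1) = 168; P = 28/55; answer 28/55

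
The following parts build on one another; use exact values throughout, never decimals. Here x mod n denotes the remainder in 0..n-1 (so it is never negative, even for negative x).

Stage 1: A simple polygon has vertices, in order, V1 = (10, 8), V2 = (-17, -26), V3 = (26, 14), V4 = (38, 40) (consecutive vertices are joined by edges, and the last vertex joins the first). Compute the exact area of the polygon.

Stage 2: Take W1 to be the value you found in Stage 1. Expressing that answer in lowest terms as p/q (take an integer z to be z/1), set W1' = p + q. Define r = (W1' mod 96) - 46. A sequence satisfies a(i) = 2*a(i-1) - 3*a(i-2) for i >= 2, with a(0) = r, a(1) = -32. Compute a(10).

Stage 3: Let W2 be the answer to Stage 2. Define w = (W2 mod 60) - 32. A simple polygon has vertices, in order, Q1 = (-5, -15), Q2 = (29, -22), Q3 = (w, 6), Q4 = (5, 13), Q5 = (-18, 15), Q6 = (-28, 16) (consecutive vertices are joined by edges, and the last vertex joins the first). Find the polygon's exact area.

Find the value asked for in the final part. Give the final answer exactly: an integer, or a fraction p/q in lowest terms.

Stage 1: cross terms: (10*-26 - -17*8)=-124, (-17*14 - 26*-26)=438, (26*40 - 38*14)=508, (38*8 - 10*40)=-96; twice the area = |726| = 726; area = 363; answer 363
Stage 2: W1 = 363; threaded value p + q = 364; r = 30; a(2) = 2*(-32) - 3*(30) = -154; iterating: a(2)=-154, a(3)=-212, a(4)=38, a(5)=712, a(6)=1310, a(7)=484, a(8)=-2962, a(9)=-7376, a(10)=-5866; answer -5866
Stage 3: W2 = -5866; w = -18; cross terms: (-5*-22 - 29*-15)=545, (29*6 - -18*-22)=-222, (-18*13 - 5*6)=-264, (5*15 - -18*13)=309, (-18*16 - -28*15)=132, (-28*-15 - -5*16)=500; twice the area = |1000| = 1000; area = 500; answer 500

500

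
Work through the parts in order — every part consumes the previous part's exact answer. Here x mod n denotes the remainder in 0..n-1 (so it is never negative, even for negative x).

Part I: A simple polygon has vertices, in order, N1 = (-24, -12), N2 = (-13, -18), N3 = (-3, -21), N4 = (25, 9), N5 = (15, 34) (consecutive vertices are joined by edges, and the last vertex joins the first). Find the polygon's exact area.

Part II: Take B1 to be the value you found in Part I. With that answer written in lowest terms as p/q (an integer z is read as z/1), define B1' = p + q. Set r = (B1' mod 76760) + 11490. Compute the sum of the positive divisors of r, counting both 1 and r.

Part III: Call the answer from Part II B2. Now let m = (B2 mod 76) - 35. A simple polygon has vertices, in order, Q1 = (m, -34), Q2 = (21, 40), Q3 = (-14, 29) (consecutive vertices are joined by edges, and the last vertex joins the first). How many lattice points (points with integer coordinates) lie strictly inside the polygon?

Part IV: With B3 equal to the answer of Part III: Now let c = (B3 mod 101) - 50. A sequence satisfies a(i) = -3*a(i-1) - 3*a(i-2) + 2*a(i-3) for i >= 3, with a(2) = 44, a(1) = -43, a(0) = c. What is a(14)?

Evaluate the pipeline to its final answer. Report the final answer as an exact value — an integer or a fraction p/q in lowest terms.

Part I: cross terms: (-24*-18 - -13*-12)=276, (-13*-21 - -3*-18)=219, (-3*9 - 25*-21)=498, (25*34 - 15*9)=715, (15*-12 - -24*34)=636; twice the area = |2344| = 2344; area = 1172; answer 1172
Part II: B1 = 1172; threaded value p + q = 1173; r = 12663; 12663 = 3^3 * 7 * 67; sigma = (1 + 3 + 9 + 27) * (1 + 7) * (1 + 67) = 40 * 8 * 68 = 21760; answer 21760
Part III: B2 = 21760; m = -11; cross terms: (-11*40 - 21*-34)=274, (21*29 - -14*40)=1169, (-14*-34 - -11*29)=795; twice the area = |2238| = 2238; area = 1119; boundary points = 2 + 1 + 3 = 6; strictly interior points = area - boundary/2 + 1 = 1117; answer 1117
Part IV: B3 = 1117; c = -44; a(3) = -3*(44) - 3*(-43) + 2*(-44) = -91; iterating: a(3)=-91, a(4)=55, a(5)=196, a(6)=-935, a(7)=2327, a(8)=-3784, a(9)=2501, a(10)=8503, a(11)=-40580, a(12)=101233, a(13)=-164953, a(14)=110000; answer 110000

110000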